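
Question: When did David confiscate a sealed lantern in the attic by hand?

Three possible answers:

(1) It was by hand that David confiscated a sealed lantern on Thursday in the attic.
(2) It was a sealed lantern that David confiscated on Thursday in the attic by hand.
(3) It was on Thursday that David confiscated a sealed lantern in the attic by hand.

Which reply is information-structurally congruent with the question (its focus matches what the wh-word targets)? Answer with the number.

The question word "when" targets the time.
Option (1) clefts "by hand" — the manner, not what was asked.
Option (2) clefts "a sealed lantern" — the direct object, not what was asked.
Option (3) clefts "on Thursday" — that matches what the question asks about.
So the congruent reply is (3).

3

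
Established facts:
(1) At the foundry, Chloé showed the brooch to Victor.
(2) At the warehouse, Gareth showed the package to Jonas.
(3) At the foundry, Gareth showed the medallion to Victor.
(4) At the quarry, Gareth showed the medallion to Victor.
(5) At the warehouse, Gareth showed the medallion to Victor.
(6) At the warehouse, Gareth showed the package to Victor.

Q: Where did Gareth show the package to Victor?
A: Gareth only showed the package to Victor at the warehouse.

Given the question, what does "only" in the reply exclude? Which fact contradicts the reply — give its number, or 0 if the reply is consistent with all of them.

0

The question "Where did ...?" targets the setting, so in the reply the focus falls on "at the warehouse".
"Only" then excludes alternative settings while the background — agent = Gareth, thing = the package, recipient = Victor — is held fixed.
No listed fact shares that background with another setting. Nothing contradicts the reply.
(Fact (5) would refute a reading with focus on the thing — but that is not what the question asks.)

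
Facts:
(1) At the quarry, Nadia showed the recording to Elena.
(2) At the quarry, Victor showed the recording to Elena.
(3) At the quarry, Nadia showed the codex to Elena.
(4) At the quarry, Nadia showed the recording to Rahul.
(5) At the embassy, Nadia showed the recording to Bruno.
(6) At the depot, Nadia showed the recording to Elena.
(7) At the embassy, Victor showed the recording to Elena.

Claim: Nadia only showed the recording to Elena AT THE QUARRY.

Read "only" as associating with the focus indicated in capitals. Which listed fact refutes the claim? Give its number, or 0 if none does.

6

The capitals mark "at the quarry" as focus. So "only" rules out other settings, with the rest (same agent, thing, recipient (Nadia / the recording / Elena)) as background.
Fact (6) matches on same agent, thing, recipient (Nadia / the recording / Elena), but has setting = at the depot instead. That refutes the claim.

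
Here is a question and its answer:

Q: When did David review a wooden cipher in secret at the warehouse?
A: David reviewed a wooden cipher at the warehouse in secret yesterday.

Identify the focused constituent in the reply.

The wh-word "when" asks about the time.
In the answer, "David", "a wooden cipher", "in secret" and "at the warehouse" are given — repeated from the question.
The constituent filling the time gap is "yesterday"; that is the focus and would carry nuclear stress.

yesterday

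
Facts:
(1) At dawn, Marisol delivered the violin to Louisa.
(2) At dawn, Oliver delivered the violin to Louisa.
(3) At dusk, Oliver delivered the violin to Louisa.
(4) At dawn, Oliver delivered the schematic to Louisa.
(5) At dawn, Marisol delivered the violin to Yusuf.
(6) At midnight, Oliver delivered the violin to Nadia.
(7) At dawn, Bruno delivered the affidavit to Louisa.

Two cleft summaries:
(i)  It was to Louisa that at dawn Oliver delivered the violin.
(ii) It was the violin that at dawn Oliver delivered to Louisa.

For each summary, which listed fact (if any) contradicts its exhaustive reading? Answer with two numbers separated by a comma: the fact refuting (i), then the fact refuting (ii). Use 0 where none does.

0, 4

Summary (i) focuses "Louisa" (the recipient); background agent = Oliver, thing = the violin, setting = at dawn. No fact matches that background with a different recipient, so 0.
Summary (ii) focuses "the violin" (the thing); background agent = Oliver, recipient = Louisa, setting = at dawn. Fact (4) matches that background with thing = the schematic — refutes (ii).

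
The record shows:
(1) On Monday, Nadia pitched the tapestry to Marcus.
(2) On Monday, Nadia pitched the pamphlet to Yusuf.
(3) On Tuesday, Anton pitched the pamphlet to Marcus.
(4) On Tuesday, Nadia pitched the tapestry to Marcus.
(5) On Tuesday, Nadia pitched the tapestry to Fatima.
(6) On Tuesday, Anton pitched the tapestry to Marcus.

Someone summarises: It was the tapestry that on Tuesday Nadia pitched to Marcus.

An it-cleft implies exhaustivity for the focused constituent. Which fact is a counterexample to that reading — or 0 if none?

0

The cleft puts "the tapestry" in focus and presupposes the open proposition with agent = Nadia, recipient = Marcus, setting = on Tuesday.
Exhaustivity: the tapestry is the only thing satisfying that background.
No listed fact matches the background with a different thing. Exhaustivity holds.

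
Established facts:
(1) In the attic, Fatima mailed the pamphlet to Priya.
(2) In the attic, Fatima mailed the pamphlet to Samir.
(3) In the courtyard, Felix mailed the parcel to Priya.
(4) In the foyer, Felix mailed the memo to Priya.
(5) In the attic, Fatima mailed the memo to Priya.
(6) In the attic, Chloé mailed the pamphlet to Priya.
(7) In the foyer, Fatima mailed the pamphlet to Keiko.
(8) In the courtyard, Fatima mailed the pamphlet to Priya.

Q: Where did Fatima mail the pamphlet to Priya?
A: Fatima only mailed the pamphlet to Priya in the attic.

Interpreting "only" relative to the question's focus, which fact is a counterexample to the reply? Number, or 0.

The question "Where did ...?" targets the setting, so in the reply the focus falls on "in the attic".
"Only" then excludes alternative settings while the background — Fatima as agent and the pamphlet as thing and Priya as recipient — is held fixed.
Fact (8) shares the background with a different setting (in the courtyard) — counterexample.
(Fact (5) would refute a reading with focus on the thing — but that is not what the question asks.)

8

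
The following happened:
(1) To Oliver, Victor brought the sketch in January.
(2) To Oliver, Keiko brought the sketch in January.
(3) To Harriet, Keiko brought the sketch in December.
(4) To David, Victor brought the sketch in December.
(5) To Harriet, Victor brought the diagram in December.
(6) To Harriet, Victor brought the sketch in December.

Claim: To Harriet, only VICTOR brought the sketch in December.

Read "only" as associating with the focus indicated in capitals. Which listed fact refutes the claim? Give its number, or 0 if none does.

The capitals mark "Victor" as focus. So "only" rules out other agents, with the rest (same thing, recipient, setting (the sketch / Harriet / in December)) as background.
Fact (3) shares the background but differs in agent (Keiko) — a counterexample.

3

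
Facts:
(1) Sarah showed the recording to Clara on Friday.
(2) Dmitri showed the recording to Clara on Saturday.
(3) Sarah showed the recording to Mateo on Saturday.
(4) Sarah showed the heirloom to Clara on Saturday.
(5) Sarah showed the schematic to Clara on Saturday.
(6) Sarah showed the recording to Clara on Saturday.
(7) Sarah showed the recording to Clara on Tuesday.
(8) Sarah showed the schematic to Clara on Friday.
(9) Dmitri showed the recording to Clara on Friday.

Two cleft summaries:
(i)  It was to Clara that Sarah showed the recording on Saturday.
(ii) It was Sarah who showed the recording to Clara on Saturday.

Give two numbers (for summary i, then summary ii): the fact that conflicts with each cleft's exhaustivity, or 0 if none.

Summary (i) focuses "Clara" (the recipient); background same agent, thing, setting (Sarah / the recording / on Saturday). Fact (3) matches that background with recipient = Mateo — refutes (i).
Summary (ii) focuses "Sarah" (the agent); background same thing, recipient, setting (the recording / Clara / on Saturday). Fact (2) matches that background with agent = Dmitri — refutes (ii).

3, 2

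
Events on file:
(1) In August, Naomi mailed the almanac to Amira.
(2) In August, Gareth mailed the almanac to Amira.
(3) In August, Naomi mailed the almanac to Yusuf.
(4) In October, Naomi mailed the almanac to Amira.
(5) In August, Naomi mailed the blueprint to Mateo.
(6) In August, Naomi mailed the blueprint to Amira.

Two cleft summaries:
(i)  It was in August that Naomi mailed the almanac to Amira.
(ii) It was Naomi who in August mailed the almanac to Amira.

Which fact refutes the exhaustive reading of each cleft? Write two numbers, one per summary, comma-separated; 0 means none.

(i): focus "in August". Looking for Naomi as agent and the almanac as thing and Amira as recipient with some other setting — fact (4) has in October there. Refuted.
(ii): focus "Naomi". Looking for the almanac as thing and Amira as recipient and in August as setting with some other agent — fact (2) has Gareth there. Refuted.

4, 2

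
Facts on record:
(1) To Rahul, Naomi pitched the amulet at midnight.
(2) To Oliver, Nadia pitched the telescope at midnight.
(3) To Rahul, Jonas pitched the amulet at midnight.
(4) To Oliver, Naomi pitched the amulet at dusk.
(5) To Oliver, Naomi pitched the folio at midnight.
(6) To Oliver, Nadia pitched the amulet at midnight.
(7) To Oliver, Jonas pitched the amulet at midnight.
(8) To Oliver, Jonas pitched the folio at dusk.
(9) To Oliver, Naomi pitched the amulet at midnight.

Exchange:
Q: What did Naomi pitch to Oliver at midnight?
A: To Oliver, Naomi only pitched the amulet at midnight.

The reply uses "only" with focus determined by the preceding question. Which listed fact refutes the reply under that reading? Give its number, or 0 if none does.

5

The question "What did ...?" targets the thing, so in the reply the focus falls on "the amulet".
"Only" then excludes alternative things while the background — same agent, recipient, setting (Naomi / Oliver / at midnight) — is held fixed.
Fact (5) shares the background with a different thing (the folio) — counterexample.
(Fact (1) would refute a reading with focus on the recipient — but that is not what the question asks.)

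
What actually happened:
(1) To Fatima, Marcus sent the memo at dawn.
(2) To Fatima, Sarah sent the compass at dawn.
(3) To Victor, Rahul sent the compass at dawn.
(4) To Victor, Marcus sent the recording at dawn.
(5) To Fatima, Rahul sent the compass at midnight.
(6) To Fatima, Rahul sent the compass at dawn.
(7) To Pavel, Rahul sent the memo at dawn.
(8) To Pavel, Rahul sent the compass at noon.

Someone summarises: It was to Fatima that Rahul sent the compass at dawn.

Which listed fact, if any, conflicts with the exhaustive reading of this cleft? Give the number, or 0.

3

Focus of the cleft: "Fatima" (the recipient). Presupposed background: agent = Rahul, thing = the compass, setting = at dawn.
Exhaustivity: Fatima is the only recipient satisfying that background.
But fact (3) also has agent = Rahul, thing = the compass, setting = at dawn, with recipient = Victor — so the exhaustive reading fails.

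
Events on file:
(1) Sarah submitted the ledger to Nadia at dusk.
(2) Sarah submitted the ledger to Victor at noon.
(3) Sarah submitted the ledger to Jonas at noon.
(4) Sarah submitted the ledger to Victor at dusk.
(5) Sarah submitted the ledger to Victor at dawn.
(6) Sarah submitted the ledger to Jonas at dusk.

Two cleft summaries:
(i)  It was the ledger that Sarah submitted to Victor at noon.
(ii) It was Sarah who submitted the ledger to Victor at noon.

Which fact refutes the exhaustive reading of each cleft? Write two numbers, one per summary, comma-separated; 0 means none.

(i): focus "the ledger". No fact shares same agent, recipient, setting (Sarah / Victor / at noon) with a different thing. 0.
(ii): focus "Sarah". No fact shares same thing, recipient, setting (the ledger / Victor / at noon) with a different agent. 0.

0, 0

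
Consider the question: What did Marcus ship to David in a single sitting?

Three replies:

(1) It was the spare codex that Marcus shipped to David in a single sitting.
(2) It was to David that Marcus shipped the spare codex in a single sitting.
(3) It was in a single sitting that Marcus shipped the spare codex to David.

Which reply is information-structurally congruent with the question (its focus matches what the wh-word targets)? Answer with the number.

1

The question word "what" targets the direct object.
Option (1) clefts "the spare codex" — that matches what the question asks about.
Option (2) clefts "to David" — the recipient, not what was asked.
Option (3) clefts "in a single sitting" — the manner, not what was asked.
So the congruent reply is (1).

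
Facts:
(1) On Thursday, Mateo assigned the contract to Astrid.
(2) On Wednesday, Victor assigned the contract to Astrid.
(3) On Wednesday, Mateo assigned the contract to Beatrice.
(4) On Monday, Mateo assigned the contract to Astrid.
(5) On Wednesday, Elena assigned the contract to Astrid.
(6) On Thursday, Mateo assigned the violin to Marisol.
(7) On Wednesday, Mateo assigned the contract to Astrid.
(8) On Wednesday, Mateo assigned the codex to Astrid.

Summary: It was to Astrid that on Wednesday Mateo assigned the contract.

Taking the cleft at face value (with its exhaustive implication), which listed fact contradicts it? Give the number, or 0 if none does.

3

The cleft puts "Astrid" in focus and presupposes the open proposition with Mateo as agent and the contract as thing and on Wednesday as setting.
Exhaustivity: Astrid is the only recipient satisfying that background.
Fact (3) shares the background but with recipient = Beatrice; exhaustivity is violated.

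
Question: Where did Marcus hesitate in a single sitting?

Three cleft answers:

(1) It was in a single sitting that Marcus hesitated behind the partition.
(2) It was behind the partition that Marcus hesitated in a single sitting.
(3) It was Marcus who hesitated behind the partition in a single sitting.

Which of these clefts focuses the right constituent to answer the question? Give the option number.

The question word "where" targets the location.
Option (1) clefts "in a single sitting" — the manner, not what was asked.
Option (2) clefts "behind the partition" — that matches what the question asks about.
Option (3) clefts "Marcus" — the subject (agent), not what was asked.
So the congruent reply is (2).

2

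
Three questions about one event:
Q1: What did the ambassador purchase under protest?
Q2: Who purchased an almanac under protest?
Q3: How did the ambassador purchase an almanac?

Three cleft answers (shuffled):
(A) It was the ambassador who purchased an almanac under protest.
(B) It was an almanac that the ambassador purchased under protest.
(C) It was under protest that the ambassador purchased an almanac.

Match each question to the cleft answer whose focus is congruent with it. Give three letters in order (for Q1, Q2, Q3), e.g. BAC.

BAC

Q1 asks about the direct object; cleft (B) focuses "an almanac", which is the direct object — so Q1 → B.
Q2 asks about the subject (agent); cleft (A) focuses "the ambassador", which is the subject (agent) — so Q2 → A.
Q3 asks about the manner; cleft (C) focuses "under protest", which is the manner — so Q3 → C.
Mapping: Q1→B, Q2→A, Q3→C.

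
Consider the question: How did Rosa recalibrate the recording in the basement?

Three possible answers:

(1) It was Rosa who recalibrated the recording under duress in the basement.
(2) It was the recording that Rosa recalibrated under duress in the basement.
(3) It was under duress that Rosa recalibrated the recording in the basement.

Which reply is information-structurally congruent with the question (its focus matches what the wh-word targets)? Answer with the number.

3

The question word "how" targets the manner.
Option (1) clefts "Rosa" — the subject (agent), not what was asked.
Option (2) clefts "the recording" — the direct object, not what was asked.
Option (3) clefts "under duress" — that matches what the question asks about.
So the congruent reply is (3).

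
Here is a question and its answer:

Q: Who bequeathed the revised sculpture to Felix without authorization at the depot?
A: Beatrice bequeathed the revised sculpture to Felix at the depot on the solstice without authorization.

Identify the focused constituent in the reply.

The wh-word "who" asks about the subject (agent).
In the answer, "the revised sculpture", "to Felix", "without authorization" and "at the depot" are given — repeated from the question.
"on the solstice" is also new, but it specifies the time, which is not what the question asks about — so it is not the focus.
The constituent filling the subject (agent) gap is "Beatrice"; that is the focus.

Beatrice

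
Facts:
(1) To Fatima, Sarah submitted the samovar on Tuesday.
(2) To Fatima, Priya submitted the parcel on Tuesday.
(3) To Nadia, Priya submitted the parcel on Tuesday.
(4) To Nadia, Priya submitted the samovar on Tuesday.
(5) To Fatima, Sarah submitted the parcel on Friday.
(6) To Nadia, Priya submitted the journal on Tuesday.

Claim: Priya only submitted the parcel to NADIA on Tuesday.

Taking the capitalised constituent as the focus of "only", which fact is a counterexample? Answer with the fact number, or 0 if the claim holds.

2

Focus (in capitals) is "Nadia" — the recipient. "Only" excludes alternative recipients while holding fixed same agent, thing, setting (Priya / the parcel / on Tuesday).
Fact (2) matches on same agent, thing, setting (Priya / the parcel / on Tuesday), but has recipient = Fatima instead. That refutes the claim.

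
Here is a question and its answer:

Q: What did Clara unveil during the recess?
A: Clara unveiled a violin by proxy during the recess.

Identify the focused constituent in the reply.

a violin

The wh-word "what" asks about the direct object.
In the answer, "Clara" and "during the recess" are given — repeated from the question.
"by proxy" is also new, but it specifies the manner, which is not what the question asks about — so it is not the focus.
The constituent filling the direct object gap is "a violin"; that is the focus.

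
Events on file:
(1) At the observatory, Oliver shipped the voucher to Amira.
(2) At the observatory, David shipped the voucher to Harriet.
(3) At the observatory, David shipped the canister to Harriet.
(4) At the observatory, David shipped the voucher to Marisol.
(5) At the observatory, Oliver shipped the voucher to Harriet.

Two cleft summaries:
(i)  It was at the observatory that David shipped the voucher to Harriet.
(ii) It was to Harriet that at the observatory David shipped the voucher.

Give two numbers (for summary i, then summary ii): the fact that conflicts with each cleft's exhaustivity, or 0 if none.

0, 4

Summary (i) focuses "at the observatory" (the setting); background same agent, thing, recipient (David / the voucher / Harriet). No fact matches that background with a different setting, so 0.
Summary (ii) focuses "Harriet" (the recipient); background same agent, thing, setting (David / the voucher / at the observatory). Fact (4) matches that background with recipient = Marisol — refutes (ii).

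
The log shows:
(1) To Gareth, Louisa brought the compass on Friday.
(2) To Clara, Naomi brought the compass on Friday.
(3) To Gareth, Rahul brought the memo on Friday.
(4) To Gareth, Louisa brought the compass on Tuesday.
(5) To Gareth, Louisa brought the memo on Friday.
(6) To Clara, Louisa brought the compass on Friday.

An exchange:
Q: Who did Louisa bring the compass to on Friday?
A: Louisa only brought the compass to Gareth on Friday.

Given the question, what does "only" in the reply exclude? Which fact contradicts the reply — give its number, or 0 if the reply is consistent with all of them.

6

The question "Who did ... to ...?" targets the recipient, so in the reply the focus falls on "Gareth".
So "only" ranges over recipients; the rest (Louisa as agent and the compass as thing and on Friday as setting) is presupposed.
Fact (6) shares the background with a different recipient (Clara) — counterexample.
(Fact (5) would refute a reading with focus on the thing — but that is not what the question asks.)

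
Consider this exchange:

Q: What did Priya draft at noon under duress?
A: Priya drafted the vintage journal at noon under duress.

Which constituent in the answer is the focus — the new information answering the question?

The wh-word "what" asks about the direct object.
In the answer, "Priya", "at noon" and "under duress" are given — repeated from the question.
The constituent filling the direct object gap is "the vintage journal"; that is the focus and would carry nuclear stress.

the vintage journal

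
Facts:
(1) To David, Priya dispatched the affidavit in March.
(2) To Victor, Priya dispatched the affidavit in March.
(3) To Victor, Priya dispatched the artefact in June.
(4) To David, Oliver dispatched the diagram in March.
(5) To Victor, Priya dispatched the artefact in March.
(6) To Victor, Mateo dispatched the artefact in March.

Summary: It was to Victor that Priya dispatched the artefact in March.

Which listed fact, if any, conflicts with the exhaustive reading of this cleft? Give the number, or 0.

The cleft puts "Victor" in focus and presupposes the open proposition with Priya as agent and the artefact as thing and in March as setting.
Exhaustivity: Victor is the only recipient satisfying that background.
No listed fact matches the background with a different recipient. Exhaustivity holds.

0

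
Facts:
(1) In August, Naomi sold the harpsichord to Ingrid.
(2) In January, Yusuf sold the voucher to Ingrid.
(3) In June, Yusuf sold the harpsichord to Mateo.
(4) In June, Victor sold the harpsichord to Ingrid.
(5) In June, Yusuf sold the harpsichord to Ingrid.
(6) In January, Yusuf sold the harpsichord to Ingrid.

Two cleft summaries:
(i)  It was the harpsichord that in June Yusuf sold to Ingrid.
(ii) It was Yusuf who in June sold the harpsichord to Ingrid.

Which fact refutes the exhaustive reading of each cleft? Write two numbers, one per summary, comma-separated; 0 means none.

(i): focus "the harpsichord". No fact shares agent = Yusuf, recipient = Ingrid, setting = in June with a different thing. 0.
(ii): focus "Yusuf". Looking for thing = the harpsichord, recipient = Ingrid, setting = in June with some other agent — fact (4) has Victor there. Refuted.

0, 4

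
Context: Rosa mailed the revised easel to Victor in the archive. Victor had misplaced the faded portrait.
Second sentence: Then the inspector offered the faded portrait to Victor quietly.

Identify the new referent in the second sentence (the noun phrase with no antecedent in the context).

the inspector

"the faded portrait" and "Victor" in the second sentence are given — already mentioned in the context.
"the inspector" has no antecedent in the context; it is discourse-new.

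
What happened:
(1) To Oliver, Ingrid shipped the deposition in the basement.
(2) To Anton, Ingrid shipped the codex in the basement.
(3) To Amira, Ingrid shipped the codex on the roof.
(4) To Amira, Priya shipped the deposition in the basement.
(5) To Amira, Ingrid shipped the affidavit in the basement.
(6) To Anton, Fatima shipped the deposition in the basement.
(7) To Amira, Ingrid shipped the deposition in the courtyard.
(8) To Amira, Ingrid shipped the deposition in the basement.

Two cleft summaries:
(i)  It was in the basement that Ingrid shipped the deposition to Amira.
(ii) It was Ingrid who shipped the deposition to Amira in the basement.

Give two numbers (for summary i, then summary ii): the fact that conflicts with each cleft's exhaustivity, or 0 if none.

7, 4

(i): focus "in the basement". Looking for agent = Ingrid, thing = the deposition, recipient = Amira with some other setting — fact (7) has in the courtyard there. Refuted.
(ii): focus "Ingrid". Looking for thing = the deposition, recipient = Amira, setting = in the basement with some other agent — fact (4) has Priya there. Refuted.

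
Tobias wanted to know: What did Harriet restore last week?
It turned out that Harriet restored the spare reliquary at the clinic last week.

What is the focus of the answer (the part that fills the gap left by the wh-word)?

the spare reliquary

The wh-word "what" asks about the direct object.
In the answer, "Harriet" and "last week" are given — repeated from the question.
"at the clinic" is also new, but it specifies the location, which is not what the question asks about — so it is not the focus.
The constituent filling the direct object gap is "the spare reliquary"; that is the focus.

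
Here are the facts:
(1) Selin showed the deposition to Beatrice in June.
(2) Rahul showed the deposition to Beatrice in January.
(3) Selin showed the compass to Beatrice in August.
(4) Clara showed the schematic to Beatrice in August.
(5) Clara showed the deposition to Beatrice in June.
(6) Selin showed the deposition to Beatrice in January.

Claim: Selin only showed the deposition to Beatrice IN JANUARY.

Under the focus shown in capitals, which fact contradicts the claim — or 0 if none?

1

The capitals mark "in January" as focus. So "only" rules out other settings, with the rest (same agent, thing, recipient (Selin / the deposition / Beatrice)) as background.
Fact (1) shares the background but differs in setting (in June) — a counterexample.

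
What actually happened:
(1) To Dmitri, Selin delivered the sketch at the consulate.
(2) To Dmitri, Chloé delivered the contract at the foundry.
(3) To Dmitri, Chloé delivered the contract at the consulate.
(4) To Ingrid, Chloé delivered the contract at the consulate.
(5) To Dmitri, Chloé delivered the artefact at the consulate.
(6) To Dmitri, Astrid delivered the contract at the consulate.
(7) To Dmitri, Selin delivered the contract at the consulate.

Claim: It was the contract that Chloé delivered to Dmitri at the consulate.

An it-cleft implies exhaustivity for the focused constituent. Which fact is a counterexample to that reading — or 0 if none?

5

Focus of the cleft: "the contract" (the thing). Presupposed background: same agent, recipient, setting (Chloé / Dmitri / at the consulate).
The exhaustive reading says no other thing fits that background.
But fact (5) also has same agent, recipient, setting (Chloé / Dmitri / at the consulate), with thing = the artefact — so the exhaustive reading fails.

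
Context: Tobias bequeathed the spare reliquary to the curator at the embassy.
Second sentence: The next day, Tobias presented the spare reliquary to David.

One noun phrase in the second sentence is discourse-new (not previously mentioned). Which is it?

"Tobias" and "the spare reliquary" in the second sentence are given — already mentioned in the context.
"David" has no antecedent in the context; it is discourse-new.

David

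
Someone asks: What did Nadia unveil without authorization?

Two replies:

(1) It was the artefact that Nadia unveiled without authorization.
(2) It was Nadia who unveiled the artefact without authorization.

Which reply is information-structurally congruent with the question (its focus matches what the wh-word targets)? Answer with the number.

The question word "what" targets the direct object.
Option (1) clefts "the artefact" — that matches what the question asks about.
Option (2) clefts "Nadia" — the subject (agent), not what was asked.
So the congruent reply is (1).

1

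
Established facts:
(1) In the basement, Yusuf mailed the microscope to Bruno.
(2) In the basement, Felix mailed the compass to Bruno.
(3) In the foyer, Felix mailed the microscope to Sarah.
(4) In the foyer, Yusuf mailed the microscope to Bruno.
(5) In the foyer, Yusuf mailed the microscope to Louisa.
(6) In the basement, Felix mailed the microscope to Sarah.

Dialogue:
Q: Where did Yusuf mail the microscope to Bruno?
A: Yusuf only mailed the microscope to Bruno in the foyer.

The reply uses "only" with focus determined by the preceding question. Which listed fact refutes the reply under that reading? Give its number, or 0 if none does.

1

Answering "Where did ...?" puts focus on the setting — here, "in the foyer".
"Only" then excludes alternative settings while the background — agent = Yusuf, thing = the microscope, recipient = Bruno — is held fixed.
Fact (1) keeps agent = Yusuf, thing = the microscope, recipient = Bruno but has setting = in the basement; that refutes the reply.
(Fact (5) would refute a reading with focus on the recipient — but that is not what the question asks.)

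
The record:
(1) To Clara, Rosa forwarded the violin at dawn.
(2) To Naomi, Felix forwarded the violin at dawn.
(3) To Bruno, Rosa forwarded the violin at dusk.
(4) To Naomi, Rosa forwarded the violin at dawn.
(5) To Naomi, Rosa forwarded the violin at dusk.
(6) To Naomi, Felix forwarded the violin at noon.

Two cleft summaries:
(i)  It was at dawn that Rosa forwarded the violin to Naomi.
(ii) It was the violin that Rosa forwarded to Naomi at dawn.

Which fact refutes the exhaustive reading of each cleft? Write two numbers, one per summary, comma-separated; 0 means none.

5, 0

(i): focus "at dawn". Looking for Rosa as agent and the violin as thing and Naomi as recipient with some other setting — fact (5) has at dusk there. Refuted.
(ii): focus "the violin". No fact shares Rosa as agent and Naomi as recipient and at dawn as setting with a different thing. 0.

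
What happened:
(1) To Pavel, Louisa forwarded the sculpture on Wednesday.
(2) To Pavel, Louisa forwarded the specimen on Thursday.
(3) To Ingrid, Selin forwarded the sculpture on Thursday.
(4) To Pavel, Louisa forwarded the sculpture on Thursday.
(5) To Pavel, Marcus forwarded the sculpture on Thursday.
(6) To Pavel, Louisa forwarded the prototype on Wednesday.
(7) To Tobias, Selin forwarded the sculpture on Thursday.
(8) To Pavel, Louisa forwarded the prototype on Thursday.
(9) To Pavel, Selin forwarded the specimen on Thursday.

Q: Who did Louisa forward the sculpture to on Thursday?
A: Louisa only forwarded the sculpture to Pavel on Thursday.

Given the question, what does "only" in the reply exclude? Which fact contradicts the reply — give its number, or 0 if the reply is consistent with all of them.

0

The question "Who did ... to ...?" targets the recipient, so in the reply the focus falls on "Pavel".
"Only" then excludes alternative recipients while the background — same agent, thing, setting (Louisa / the sculpture / on Thursday) — is held fixed.
No listed fact shares that background with another recipient. Nothing contradicts the reply.
(Fact (1) would refute a reading with focus on the setting — but that is not what the question asks.)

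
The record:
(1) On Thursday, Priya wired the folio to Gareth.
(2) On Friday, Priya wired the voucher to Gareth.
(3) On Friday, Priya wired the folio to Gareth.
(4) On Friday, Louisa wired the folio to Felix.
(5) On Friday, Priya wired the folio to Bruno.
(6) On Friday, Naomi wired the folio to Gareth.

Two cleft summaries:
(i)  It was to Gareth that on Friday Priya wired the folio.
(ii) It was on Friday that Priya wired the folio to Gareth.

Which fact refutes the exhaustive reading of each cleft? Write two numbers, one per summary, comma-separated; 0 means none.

5, 1

(i): focus "Gareth". Looking for Priya as agent and the folio as thing and on Friday as setting with some other recipient — fact (5) has Bruno there. Refuted.
(ii): focus "on Friday". Looking for Priya as agent and the folio as thing and Gareth as recipient with some other setting — fact (1) has on Thursday there. Refuted.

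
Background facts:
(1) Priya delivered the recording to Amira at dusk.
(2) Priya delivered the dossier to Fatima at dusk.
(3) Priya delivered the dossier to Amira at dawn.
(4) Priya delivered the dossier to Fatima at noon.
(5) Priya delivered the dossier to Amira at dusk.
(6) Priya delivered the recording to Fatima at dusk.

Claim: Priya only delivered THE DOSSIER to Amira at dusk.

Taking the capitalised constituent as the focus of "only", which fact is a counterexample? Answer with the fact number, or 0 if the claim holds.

1

Focus (in capitals) is "the dossier" — the thing. "Only" excludes alternative things while holding fixed same agent, recipient, setting (Priya / Amira / at dusk).
Fact (1) shares the background but differs in thing (the recording) — a counterexample.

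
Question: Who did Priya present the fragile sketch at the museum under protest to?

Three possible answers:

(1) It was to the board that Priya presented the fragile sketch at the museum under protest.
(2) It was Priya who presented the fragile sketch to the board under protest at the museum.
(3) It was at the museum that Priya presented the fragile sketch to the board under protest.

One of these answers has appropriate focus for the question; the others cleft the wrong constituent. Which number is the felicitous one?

The question word "who" targets the recipient.
Option (1) clefts "to the board" — that matches what the question asks about.
Option (2) clefts "Priya" — the subject (agent), not what was asked.
Option (3) clefts "at the museum" — the location, not what was asked.
So the congruent reply is (1).

1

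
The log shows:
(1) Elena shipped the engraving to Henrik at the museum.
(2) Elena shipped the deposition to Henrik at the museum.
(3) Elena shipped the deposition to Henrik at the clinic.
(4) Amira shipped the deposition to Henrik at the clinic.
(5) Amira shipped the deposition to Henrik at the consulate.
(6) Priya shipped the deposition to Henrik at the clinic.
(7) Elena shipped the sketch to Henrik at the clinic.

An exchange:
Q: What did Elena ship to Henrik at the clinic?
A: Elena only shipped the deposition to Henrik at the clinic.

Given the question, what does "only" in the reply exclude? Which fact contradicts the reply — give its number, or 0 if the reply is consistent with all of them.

Answering "What did ...?" puts focus on the thing — here, "the deposition".
So "only" ranges over things; the rest (same agent, recipient, setting (Elena / Henrik / at the clinic)) is presupposed.
Fact (7) keeps same agent, recipient, setting (Elena / Henrik / at the clinic) but has thing = the sketch; that refutes the reply.
(Fact (2) would refute a reading with focus on the setting — but that is not what the question asks.)

7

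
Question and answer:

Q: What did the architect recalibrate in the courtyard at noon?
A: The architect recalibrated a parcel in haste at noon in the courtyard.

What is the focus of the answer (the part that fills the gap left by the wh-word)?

a parcel

The wh-word "what" asks about the direct object.
In the answer, "the architect", "in the courtyard" and "at noon" are given — repeated from the question.
"in haste" is also new, but it specifies the manner, which is not what the question asks about — so it is not the focus.
The constituent filling the direct object gap is "a parcel"; that is the focus.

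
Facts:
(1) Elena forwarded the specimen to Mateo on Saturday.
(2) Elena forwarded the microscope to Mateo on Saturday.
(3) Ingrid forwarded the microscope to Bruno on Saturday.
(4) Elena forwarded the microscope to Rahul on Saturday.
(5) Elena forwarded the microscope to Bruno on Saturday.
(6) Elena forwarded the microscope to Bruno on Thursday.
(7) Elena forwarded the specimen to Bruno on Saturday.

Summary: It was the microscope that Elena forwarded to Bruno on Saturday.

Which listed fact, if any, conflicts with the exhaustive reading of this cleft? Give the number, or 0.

7

The cleft puts "the microscope" in focus and presupposes the open proposition with same agent, recipient, setting (Elena / Bruno / on Saturday).
Exhaustivity: the microscope is the only thing satisfying that background.
Fact (7) shares the background but with thing = the specimen; exhaustivity is violated.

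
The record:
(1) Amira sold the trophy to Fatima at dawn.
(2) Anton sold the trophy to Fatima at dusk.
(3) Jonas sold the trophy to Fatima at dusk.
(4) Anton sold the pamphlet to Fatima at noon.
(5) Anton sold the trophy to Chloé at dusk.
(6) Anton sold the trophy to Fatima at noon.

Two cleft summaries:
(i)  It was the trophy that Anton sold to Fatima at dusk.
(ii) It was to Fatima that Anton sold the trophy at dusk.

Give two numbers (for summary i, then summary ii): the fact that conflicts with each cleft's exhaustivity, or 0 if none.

0, 5

(i): focus "the trophy". No fact shares Anton as agent and Fatima as recipient and at dusk as setting with a different thing. 0.
(ii): focus "Fatima". Looking for Anton as agent and the trophy as thing and at dusk as setting with some other recipient — fact (5) has Chloé there. Refuted.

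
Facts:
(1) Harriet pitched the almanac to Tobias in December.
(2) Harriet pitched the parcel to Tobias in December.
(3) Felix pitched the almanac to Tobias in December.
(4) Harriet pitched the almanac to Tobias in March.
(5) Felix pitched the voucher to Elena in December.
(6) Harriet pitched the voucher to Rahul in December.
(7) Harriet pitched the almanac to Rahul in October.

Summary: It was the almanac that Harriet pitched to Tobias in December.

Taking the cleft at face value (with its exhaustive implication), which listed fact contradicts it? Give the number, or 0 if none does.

The cleft puts "the almanac" in focus and presupposes the open proposition with Harriet as agent and Tobias as recipient and in December as setting.
Exhaustivity: the almanac is the only thing satisfying that background.
Fact (2) shares the background but with thing = the parcel; exhaustivity is violated.

2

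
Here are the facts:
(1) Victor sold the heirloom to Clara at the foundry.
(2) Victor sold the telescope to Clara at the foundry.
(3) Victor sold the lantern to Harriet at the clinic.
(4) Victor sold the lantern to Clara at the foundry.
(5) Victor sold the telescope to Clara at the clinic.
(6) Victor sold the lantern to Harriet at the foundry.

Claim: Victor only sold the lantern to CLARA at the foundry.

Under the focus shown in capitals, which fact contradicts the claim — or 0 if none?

6

The capitals mark "Clara" as focus. So "only" rules out other recipients, with the rest (Victor as agent and the lantern as thing and at the foundry as setting) as background.
Fact (6) shares the background but differs in recipient (Harriet) — a counterexample.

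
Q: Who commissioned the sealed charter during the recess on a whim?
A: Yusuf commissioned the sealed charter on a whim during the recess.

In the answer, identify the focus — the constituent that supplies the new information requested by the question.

Yusuf

The wh-word "who" asks about the subject (agent).
In the answer, "the sealed charter", "on a whim" and "during the recess" are given — repeated from the question.
The constituent filling the subject (agent) gap is "Yusuf"; that is the focus and would carry nuclear stress.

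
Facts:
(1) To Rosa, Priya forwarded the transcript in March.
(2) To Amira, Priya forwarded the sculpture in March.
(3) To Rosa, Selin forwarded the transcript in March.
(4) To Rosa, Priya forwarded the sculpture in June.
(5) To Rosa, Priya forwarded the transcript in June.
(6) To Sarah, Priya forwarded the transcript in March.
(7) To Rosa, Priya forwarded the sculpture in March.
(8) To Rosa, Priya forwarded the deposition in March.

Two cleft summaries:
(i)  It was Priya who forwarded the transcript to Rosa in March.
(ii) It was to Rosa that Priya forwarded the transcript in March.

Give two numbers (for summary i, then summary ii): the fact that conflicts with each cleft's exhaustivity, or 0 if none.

(i): focus "Priya". Looking for same thing, recipient, setting (the transcript / Rosa / in March) with some other agent — fact (3) has Selin there. Refuted.
(ii): focus "Rosa". Looking for same agent, thing, setting (Priya / the transcript / in March) with some other recipient — fact (6) has Sarah there. Refuted.

3, 6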